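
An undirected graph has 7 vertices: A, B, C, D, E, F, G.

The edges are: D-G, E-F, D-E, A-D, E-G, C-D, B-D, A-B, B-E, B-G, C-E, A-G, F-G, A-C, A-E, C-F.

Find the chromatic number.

A, B, D, E, G form a clique, so at least 5 colors are needed.
One proper 5-coloring: A=4, B=5, C=2, D=3, E=1, F=3, G=2. No two adjacent vertices share a color.

5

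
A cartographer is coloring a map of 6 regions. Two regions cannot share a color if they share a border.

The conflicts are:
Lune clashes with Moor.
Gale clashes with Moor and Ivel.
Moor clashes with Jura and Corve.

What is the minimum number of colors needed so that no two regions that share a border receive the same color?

Moor and Jura conflict, so at least 2 colors are needed.
2 colors suffice: Lune=2, Gale=2, Moor=1, Jura=2, Corve=2, Ivel=1. Every pair that conflicts lands in different colors.

2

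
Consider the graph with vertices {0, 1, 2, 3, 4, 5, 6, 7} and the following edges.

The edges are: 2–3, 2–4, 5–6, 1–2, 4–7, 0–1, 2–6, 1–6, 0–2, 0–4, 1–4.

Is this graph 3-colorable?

No

0, 1, 2, 4 are pairwise adjacent (a clique of size 4), so at least 4 colors are needed.
So 3 colors are not enough.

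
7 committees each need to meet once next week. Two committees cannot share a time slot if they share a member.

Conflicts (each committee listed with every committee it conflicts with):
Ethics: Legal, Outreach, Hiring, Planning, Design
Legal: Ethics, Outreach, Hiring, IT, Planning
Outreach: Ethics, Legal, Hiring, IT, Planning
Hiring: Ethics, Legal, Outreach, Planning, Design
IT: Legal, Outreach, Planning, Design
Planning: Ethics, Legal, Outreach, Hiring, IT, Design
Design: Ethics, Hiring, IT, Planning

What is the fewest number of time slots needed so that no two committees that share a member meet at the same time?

Ethics, Legal, Outreach, Hiring, Planning pairwise conflict, so at least 5 time slots are needed.
Using 5 time slots: Ethics=4, Legal=5, Outreach=2, Hiring=3, IT=3, Planning=1, Design=2. No two conflicting committees share a time slot.

5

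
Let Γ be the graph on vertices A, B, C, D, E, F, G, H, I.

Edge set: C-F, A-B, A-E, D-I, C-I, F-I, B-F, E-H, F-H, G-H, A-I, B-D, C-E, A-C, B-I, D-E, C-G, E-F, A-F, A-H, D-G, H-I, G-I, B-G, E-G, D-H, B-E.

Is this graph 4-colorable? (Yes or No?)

Yes

The chromatic number is 4. A, C, F, I are mutually adjacent (a clique of size 4), so at least 4 colors are needed.
4 colors suffice: color 1 → {E, I}; color 2 → {B, C, H}; color 3 → {F, G}; color 4 → {A, D}.
That is already a proper 4-coloring.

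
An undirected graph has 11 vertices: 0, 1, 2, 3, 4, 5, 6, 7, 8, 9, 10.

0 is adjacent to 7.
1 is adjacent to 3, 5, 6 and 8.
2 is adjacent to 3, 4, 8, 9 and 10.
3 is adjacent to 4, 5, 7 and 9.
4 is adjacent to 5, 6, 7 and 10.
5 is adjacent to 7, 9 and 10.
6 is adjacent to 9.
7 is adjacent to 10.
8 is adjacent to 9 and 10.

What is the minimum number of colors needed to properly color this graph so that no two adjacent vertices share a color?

4

4, 5, 7, 10 are mutually adjacent (a clique of size 4), so at least 4 colors are needed.
4 colors suffice: color a → {0, 2, 5, 6}; color b → {1, 4, 9}; color c → {3, 10}; color d → {7, 8}. Each edge has distinct colors on its endpoints.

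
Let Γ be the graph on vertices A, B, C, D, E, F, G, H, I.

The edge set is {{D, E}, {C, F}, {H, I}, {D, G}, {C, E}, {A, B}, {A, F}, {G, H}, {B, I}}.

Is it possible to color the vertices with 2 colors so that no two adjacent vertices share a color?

No

The cycle C-F-A-B-I-H-G-D-E-C has odd length 9, so it cannot be 2-colored; at least 3 colors are needed.
So 2 colors are not enough.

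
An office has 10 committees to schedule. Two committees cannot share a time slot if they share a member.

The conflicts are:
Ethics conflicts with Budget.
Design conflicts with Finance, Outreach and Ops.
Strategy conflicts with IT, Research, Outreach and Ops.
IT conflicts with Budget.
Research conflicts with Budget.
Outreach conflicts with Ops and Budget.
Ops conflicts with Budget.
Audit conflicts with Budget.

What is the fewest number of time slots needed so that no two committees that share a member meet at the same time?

3

Design, Outreach, Ops pairwise conflict, so at least 3 time slots are needed.
3 time slots suffice: time slot 1 → {Design, Strategy, Budget}; time slot 2 → {Ethics, IT, Research, Finance, Outreach, Audit}; time slot 3 → {Ops}. Every pair that conflicts lands in different time slots.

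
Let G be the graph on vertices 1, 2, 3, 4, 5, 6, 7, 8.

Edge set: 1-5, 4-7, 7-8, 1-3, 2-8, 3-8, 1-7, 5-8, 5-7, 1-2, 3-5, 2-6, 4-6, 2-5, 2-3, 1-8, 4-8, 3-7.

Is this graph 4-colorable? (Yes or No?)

No

1, 2, 3, 5, 8 form a clique, so at least 5 colors are needed.
So 4 colors are not enough.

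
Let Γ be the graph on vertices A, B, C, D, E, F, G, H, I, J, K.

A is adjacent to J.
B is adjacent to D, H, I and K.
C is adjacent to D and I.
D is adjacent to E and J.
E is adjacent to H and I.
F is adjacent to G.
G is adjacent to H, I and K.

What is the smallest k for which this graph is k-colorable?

2

B and K are adjacent, so at least 2 colors are needed.
One proper 2-coloring: A=2, B=1, C=1, D=2, E=1, F=2, G=1, H=2, I=2, J=1, K=2. Every edge joins two different colors.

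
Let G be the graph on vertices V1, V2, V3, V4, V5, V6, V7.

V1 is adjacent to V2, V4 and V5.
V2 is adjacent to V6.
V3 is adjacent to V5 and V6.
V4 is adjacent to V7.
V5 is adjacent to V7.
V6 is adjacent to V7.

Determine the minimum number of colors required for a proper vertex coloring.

3

The cycle V1-V5-V7-V6-V2-V1 has odd length 5, so it cannot be 2-colored; at least 3 colors are needed.
3 colors suffice: color 1 → {V1, V3, V7}; color 2 → {V4, V5, V6}; color 3 → {V2}. Each edge has distinct colors on its endpoints.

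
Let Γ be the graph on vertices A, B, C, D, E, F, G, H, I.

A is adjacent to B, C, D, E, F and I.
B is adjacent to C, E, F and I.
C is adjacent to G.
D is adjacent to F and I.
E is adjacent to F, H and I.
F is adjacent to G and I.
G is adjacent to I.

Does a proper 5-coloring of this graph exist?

The chromatic number is 5. A, B, E, F, I are pairwise adjacent (a clique of size 5), so at least 5 colors are needed.
5 colors suffice: color 1 → {C, F, H}; color 2 → {A, G}; color 3 → {I}; color 4 → {D, E}; color 5 → {B}.
That is already a proper 5-coloring.

Yes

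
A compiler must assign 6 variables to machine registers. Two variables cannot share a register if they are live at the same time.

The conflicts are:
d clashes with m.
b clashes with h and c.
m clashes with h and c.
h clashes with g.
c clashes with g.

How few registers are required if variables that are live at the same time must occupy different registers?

m and c conflict, so at least 2 registers are needed.
2 registers suffice: register 1 → {d, h, c}; register 2 → {b, m, g}. Each listed conflict is separated.

2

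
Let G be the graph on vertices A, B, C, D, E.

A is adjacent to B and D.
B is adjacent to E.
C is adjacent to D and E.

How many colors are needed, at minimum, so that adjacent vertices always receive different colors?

The cycle D-A-B-E-C-D has odd length 5, so it cannot be 2-colored; at least 3 colors are needed.
A valid assignment using 3 colors: A=2, B=1, C=2, D=1, E=3. Every edge joins two different colors.

3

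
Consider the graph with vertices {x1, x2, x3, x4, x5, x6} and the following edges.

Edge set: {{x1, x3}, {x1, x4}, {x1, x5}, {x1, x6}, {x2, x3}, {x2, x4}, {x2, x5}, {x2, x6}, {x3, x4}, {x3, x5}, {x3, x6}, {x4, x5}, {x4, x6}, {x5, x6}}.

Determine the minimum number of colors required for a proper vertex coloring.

x2, x3, x4, x5, x6 are pairwise adjacent (a clique of size 5), so at least 5 colors are needed.
5 colors suffice: color 1 → {x4}; color 2 → {x5}; color 3 → {x3}; color 4 → {x6}; color 5 → {x1, x2}. Every edge joins two different colors.

5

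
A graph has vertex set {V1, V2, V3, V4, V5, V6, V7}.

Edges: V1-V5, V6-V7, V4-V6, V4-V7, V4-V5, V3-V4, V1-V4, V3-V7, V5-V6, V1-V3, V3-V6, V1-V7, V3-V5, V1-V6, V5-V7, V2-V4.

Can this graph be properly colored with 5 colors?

No

V1, V3, V4, V5, V6, V7 form a clique, so at least 6 colors are needed.
So 5 colors are not enough.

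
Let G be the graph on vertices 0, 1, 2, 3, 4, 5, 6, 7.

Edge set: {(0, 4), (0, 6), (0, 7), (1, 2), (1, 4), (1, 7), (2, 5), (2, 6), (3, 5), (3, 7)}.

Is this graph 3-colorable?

Yes

The chromatic number is 3. The cycle 6-0-7-1-2-6 has odd length 5, so it cannot be 2-colored; at least 3 colors are needed.
A valid assignment using 3 colors: 0=blue, 1=blue, 2=red, 3=green, 4=red, 5=blue, 6=green, 7=red.
That is already a proper 3-coloring.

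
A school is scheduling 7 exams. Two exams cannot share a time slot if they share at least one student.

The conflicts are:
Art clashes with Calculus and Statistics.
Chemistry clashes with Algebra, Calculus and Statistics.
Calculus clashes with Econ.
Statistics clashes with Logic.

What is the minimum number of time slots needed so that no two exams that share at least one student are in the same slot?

Chemistry and Calculus conflict, so at least 2 time slots are needed.
2 time slots suffice: Art=2, Chemistry=2, Algebra=1, Calculus=1, Statistics=1, Econ=2, Logic=2. Each listed conflict is separated.

2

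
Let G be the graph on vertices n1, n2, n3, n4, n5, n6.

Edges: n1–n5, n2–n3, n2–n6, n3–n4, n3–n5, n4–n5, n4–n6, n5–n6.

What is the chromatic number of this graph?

n4, n5, n6 are pairwise adjacent, so at least 3 colors are needed.
One proper 3-coloring: n1=blue, n2=red, n3=blue, n4=green, n5=red, n6=blue. No two adjacent vertices share a color.

3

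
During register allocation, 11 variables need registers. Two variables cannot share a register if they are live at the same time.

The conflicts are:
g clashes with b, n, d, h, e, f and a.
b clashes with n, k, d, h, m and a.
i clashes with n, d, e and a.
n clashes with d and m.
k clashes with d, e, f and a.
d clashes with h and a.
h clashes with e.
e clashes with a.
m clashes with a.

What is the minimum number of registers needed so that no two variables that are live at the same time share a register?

g, b, n, d pairwise conflict, so at least 4 registers are needed.
4 registers suffice: g=2, b=1, i=2, n=4, k=2, d=3, h=4, e=1, f=1, m=2, a=4. Each listed conflict is separated.

4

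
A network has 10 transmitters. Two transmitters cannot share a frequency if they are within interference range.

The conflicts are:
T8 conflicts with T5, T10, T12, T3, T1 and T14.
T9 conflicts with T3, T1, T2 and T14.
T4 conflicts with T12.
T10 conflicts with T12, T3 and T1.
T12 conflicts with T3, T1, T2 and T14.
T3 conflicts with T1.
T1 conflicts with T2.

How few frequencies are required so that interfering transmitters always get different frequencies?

T8, T10, T12, T3, T1 all conflict with each other, so at least 5 frequencies are needed.
Using 5 frequencies: T8=2, T9=1, T4=2, T5=1, T10=5, T12=1, T3=4, T1=3, T2=2, T14=3. Each listed conflict is separated.

5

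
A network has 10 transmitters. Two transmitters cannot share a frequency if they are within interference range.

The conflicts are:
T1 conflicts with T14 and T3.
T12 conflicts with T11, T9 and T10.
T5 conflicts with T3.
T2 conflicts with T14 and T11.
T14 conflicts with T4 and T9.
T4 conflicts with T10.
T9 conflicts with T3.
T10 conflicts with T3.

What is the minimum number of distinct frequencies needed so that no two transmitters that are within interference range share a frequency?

3

The cycle T14-T2-T11-T12-T9-T14 has odd length 5, so it cannot be 2-colored; at least 3 frequencies are needed.
Using 3 frequencies: T1=2, T12=1, T5=2, T2=3, T14=1, T4=3, T11=2, T9=2, T10=2, T3=1. Each listed conflict is separated.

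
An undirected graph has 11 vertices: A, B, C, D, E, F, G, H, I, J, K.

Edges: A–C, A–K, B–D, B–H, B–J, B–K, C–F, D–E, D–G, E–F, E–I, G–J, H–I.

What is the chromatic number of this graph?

3

The cycle H-B-D-E-I-H has odd length 5, so it cannot be 2-colored; at least 3 colors are needed.
3 colors suffice: color 1 → {A, B, E, G}; color 2 → {D, F, I, J, K}; color 3 → {C, H}. No two adjacent vertices share a color.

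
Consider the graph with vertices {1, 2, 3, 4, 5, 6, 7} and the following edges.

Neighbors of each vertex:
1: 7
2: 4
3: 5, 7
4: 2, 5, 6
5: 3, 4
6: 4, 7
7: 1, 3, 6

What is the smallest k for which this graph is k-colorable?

The cycle 3-5-4-6-7-3 has odd length 5, so it cannot be 2-colored; at least 3 colors are needed.
3 colors suffice: 1=blue, 2=blue, 3=green, 4=red, 5=blue, 6=blue, 7=red. Each edge has distinct colors on its endpoints.

3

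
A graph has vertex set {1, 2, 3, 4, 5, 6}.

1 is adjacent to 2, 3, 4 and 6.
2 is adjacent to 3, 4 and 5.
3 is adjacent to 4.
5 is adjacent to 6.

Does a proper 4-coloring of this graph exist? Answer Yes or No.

The chromatic number is 4. 1, 2, 3, 4 form a clique, so at least 4 colors are needed.
4 colors suffice: color red → {1, 5}; color blue → {2, 6}; color green → {3}; color yellow → {4}.
That is already a proper 4-coloring.

Yes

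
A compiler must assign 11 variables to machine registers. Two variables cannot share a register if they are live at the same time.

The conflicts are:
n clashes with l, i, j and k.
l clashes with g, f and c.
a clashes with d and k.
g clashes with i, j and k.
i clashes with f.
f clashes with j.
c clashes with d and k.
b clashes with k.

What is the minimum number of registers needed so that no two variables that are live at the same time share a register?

2

a and k conflict, so at least 2 registers are needed.
2 registers suffice: n=2, l=1, a=2, g=2, i=1, f=2, c=2, b=2, j=1, d=1, k=1. Every pair that conflicts lands in different registers.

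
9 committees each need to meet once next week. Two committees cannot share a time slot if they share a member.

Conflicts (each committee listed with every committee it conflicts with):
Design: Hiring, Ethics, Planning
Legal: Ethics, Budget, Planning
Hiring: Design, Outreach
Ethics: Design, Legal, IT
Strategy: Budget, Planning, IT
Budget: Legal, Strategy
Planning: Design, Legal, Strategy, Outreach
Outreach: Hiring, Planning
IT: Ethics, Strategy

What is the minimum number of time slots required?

3

The cycle Strategy-Planning-Legal-Ethics-IT-Strategy has odd length 5, so it cannot be 2-colored; at least 3 time slots are needed.
3 time slots suffice: time slot 1 → {Hiring, Ethics, Budget, Planning}; time slot 2 → {Design, Legal, Strategy, Outreach}; time slot 3 → {IT}. Every pair that conflicts lands in different time slots.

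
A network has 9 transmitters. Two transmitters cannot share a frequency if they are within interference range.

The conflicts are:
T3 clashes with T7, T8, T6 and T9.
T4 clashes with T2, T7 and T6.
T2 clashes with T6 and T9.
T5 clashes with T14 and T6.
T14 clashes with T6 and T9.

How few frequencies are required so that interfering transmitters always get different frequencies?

T4, T2, T6 pairwise conflict, so at least 3 frequencies are needed.
3 frequencies suffice: frequency 1 → {T7, T8, T6, T9}; frequency 2 → {T3, T4, T14}; frequency 3 → {T2, T5}. No two conflicting transmitters share a frequency.

3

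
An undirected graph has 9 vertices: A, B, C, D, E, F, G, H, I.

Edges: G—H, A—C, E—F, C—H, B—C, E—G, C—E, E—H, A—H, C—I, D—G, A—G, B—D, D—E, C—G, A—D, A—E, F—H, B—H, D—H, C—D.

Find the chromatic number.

A, C, D, E, G, H form a clique, so at least 6 colors are needed.
6 colors suffice: A=5, B=4, C=1, D=3, E=4, F=1, G=6, H=2, I=2. Every edge joins two different colors.

6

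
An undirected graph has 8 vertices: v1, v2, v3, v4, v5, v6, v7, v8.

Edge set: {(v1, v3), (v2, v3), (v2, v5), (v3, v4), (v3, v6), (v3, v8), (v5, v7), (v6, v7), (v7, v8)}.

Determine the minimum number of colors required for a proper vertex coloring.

3

The cycle v7-v5-v2-v3-v8-v7 has odd length 5, so it cannot be 2-colored; at least 3 colors are needed.
3 colors suffice: color 1 → {v3, v7}; color 2 → {v1, v2, v4, v6, v8}; color 3 → {v5}. No two adjacent vertices share a color.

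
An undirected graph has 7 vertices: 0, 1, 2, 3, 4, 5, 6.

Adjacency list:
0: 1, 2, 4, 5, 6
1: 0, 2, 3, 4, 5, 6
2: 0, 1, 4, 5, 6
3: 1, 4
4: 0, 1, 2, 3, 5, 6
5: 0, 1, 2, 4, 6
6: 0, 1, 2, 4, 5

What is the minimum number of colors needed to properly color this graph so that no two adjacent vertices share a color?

0, 1, 2, 4, 5, 6 form a clique, so at least 6 colors are needed.
A valid assignment using 6 colors: 0=c, 1=b, 2=d, 3=c, 4=a, 5=e, 6=f. Each edge has distinct colors on its endpoints.

6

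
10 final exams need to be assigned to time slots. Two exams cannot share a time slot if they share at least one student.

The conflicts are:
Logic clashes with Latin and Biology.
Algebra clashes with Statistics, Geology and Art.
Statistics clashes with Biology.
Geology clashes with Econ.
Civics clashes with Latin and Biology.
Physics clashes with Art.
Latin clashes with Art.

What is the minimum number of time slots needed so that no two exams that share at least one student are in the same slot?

2

Logic and Biology conflict, so at least 2 time slots are needed.
2 time slots suffice: time slot 1 → {Logic, Statistics, Geology, Civics, Art}; time slot 2 → {Algebra, Physics, Econ, Latin, Biology}. Every pair that conflicts lands in different time slots.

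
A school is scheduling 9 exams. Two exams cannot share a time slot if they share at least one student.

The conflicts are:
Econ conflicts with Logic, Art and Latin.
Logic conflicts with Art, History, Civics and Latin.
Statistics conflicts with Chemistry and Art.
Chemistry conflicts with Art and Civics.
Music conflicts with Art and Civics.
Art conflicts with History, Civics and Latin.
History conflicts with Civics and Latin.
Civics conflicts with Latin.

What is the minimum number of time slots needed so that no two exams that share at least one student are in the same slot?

5

Logic, Art, History, Civics, Latin pairwise conflict, so at least 5 time slots are needed.
5 time slots suffice: time slot 1 → {Art}; time slot 2 → {Econ, Statistics, Civics}; time slot 3 → {Logic, Chemistry, Music}; time slot 4 → {Latin}; time slot 5 → {History}. Each listed conflict is separated.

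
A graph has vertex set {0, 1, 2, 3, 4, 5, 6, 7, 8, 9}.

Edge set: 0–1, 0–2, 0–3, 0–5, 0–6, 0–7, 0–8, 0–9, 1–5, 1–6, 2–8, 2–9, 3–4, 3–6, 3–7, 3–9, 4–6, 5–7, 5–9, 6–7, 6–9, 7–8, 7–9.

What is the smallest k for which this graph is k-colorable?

5

0, 3, 6, 7, 9 are mutually adjacent (a clique of size 5), so at least 5 colors are needed.
5 colors suffice: color a → {0, 4}; color b → {5, 6, 8}; color c → {1, 9}; color d → {2, 7}; color e → {3}. No two adjacent vertices share a color.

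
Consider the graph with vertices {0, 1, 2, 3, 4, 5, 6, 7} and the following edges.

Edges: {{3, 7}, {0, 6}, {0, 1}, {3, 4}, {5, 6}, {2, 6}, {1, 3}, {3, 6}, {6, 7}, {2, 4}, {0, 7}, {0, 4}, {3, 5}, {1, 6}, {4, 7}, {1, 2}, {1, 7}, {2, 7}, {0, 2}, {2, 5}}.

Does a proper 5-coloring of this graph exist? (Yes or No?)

Yes

The chromatic number is 5. 0, 1, 2, 6, 7 are pairwise adjacent (a clique of size 5), so at least 5 colors are needed.
5 colors suffice: color a → {2, 3}; color b → {5, 7}; color c → {4, 6}; color d → {0}; color e → {1}.
That is already a proper 5-coloring.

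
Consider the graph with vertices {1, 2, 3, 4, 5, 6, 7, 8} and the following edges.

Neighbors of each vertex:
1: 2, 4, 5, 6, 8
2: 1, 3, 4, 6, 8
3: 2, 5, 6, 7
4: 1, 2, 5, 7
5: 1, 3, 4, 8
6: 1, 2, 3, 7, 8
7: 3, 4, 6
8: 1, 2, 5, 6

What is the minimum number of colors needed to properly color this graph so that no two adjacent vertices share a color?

1, 2, 6, 8 are pairwise adjacent (a clique of size 4), so at least 4 colors are needed.
A valid assignment using 4 colors: 1=c, 2=a, 3=c, 4=b, 5=a, 6=b, 7=a, 8=d. Each edge has distinct colors on its endpoints.

4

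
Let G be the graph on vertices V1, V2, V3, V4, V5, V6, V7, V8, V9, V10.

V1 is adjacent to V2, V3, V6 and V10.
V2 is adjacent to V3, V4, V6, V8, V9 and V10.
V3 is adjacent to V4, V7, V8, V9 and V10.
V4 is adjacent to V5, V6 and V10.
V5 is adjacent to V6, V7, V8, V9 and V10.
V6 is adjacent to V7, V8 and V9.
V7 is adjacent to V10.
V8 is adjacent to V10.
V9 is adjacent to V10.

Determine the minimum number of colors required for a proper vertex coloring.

V2, V3, V8, V10 are mutually adjacent (a clique of size 4), so at least 4 colors are needed.
A valid assignment using 4 colors: V1=yellow, V2=blue, V3=green, V4=yellow, V5=blue, V6=red, V7=yellow, V8=yellow, V9=yellow, V10=red. Each edge has distinct colors on its endpoints.

4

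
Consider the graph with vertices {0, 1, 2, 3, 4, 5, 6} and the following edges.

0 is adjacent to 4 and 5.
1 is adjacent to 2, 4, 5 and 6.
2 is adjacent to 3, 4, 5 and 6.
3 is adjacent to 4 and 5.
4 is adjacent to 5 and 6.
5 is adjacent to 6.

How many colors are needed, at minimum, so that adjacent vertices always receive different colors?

5

1, 2, 4, 5, 6 form a clique, so at least 5 colors are needed.
5 colors suffice: color a → {5}; color b → {4}; color c → {0, 2}; color d → {3, 6}; color e → {1}. Every edge joins two different colors.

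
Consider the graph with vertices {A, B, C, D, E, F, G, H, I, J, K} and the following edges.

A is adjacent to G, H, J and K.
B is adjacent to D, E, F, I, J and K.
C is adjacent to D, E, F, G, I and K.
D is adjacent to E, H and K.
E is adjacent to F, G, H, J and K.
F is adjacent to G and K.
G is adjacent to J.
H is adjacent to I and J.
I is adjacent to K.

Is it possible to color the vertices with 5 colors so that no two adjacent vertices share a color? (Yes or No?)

The chromatic number is 4. C, E, F, G are mutually adjacent (a clique of size 4), so at least 4 colors are needed.
4 colors suffice: A=red, B=green, C=green, D=yellow, E=red, F=yellow, G=blue, H=blue, I=red, J=yellow, K=blue.
Since 5 ≥ 4, a proper 5-coloring certainly exists.

Yes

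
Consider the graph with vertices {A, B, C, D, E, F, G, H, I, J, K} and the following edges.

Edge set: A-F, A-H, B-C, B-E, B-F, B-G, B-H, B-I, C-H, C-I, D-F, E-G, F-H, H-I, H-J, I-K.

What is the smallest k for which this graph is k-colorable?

4

B, C, H, I are mutually adjacent (a clique of size 4), so at least 4 colors are needed.
A valid assignment using 4 colors: A=1, B=1, C=4, D=1, E=3, F=3, G=2, H=2, I=3, J=1, K=1. Every edge joins two different colors.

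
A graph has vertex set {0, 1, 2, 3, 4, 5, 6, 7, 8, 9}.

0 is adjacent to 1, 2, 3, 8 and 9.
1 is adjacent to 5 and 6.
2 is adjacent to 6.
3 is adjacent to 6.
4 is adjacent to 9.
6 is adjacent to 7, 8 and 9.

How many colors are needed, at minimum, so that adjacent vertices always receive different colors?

2

0 and 9 are adjacent, so at least 2 colors are needed.
2 colors suffice: color a → {0, 4, 5, 6}; color b → {1, 2, 3, 7, 8, 9}. Each edge has distinct colors on its endpoints.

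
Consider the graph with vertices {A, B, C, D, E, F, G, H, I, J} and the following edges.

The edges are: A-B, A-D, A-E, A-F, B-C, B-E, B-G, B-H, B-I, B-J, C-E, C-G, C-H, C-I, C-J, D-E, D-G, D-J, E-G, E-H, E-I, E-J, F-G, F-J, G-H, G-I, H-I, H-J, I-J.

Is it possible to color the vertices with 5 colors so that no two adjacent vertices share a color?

B, C, E, H, I, J form a clique, so at least 6 colors are needed.
So 5 colors are not enough.

No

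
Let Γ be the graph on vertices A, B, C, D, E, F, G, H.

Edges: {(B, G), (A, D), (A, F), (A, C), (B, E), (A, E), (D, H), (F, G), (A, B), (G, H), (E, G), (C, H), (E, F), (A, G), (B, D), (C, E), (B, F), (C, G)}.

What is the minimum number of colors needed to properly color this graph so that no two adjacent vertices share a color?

A, B, E, F, G are pairwise adjacent (a clique of size 5), so at least 5 colors are needed.
One proper 5-coloring: A=1, B=3, C=3, D=2, E=4, F=5, G=2, H=1. Every edge joins two different colors.

5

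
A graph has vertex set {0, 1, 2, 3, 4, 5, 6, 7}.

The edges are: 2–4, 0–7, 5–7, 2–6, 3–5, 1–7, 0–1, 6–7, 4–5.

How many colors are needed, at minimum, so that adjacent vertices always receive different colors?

3

0, 1, 7 are pairwise adjacent, so at least 3 colors are needed.
3 colors suffice: color a → {3, 4, 7}; color b → {0, 5, 6}; color c → {1, 2}. Every edge joins two different colors.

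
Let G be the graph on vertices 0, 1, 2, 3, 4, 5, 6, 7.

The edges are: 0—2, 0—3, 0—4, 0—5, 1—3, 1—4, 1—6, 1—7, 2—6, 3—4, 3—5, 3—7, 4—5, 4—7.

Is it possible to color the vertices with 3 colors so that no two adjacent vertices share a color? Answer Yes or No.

0, 3, 4, 5 form a clique, so at least 4 colors are needed.
So 3 colors are not enough.

No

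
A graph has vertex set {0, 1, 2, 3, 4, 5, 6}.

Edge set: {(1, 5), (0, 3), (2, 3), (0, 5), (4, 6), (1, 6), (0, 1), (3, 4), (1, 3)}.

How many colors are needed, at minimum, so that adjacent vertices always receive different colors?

0, 1, 5 are mutually adjacent, so at least 3 colors are needed.
3 colors suffice: color red → {1, 2, 4}; color blue → {3, 5, 6}; color green → {0}. No two adjacent vertices share a color.

3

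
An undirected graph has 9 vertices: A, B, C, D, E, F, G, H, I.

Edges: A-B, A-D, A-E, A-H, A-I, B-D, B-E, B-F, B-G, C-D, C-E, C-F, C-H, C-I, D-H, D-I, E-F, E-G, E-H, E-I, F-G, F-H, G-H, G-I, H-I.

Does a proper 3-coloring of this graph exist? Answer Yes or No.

No

A, E, H, I are pairwise adjacent (a clique of size 4), so at least 4 colors are needed.
So 3 colors are not enough.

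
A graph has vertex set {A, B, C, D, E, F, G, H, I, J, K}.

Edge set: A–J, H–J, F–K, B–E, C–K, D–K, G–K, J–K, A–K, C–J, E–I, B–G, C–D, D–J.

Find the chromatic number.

C, D, J, K form a clique, so at least 4 colors are needed.
4 colors suffice: color red → {B, H, I, K}; color blue → {E, F, G, J}; color green → {A, C}; color yellow → {D}. Each edge has distinct colors on its endpoints.

4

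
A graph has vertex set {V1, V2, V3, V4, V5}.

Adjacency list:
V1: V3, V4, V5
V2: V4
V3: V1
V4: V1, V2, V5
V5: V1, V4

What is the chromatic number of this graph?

3

V1, V4, V5 are mutually adjacent, so at least 3 colors are needed.
3 colors suffice: color 1 → {V3, V4}; color 2 → {V1, V2}; color 3 → {V5}. Every edge joins two different colors.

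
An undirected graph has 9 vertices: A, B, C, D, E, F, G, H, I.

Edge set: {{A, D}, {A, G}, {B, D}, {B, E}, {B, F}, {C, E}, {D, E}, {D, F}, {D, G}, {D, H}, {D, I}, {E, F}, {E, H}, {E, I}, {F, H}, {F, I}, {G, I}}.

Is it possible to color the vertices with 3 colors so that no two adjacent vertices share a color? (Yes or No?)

D, E, F, I are pairwise adjacent (a clique of size 4), so at least 4 colors are needed.
So 3 colors are not enough.

No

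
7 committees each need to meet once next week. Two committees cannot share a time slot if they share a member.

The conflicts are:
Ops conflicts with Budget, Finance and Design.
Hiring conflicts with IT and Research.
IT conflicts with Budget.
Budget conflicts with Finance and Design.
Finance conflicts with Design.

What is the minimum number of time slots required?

4

Ops, Budget, Finance, Design pairwise conflict, so at least 4 time slots are needed.
Using 4 time slots: Ops=2, Hiring=1, IT=2, Budget=1, Finance=4, Research=2, Design=3. Each listed conflict is separated.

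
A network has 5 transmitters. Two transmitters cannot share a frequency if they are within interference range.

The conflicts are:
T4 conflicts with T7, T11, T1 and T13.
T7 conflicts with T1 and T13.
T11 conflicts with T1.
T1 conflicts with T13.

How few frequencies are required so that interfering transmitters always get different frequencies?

T4, T7, T1, T13 are mutually in conflict, so at least 4 frequencies are needed.
4 frequencies suffice: T4=1, T7=3, T11=3, T1=2, T13=4. Each listed conflict is separated.

4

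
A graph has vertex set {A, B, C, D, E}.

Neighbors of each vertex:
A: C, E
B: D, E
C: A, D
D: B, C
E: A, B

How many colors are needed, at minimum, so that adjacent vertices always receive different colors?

3

The cycle E-B-D-C-A-E has odd length 5, so it cannot be 2-colored; at least 3 colors are needed.
3 colors suffice: color 1 → {A, D}; color 2 → {C, E}; color 3 → {B}. Every edge joins two different colors.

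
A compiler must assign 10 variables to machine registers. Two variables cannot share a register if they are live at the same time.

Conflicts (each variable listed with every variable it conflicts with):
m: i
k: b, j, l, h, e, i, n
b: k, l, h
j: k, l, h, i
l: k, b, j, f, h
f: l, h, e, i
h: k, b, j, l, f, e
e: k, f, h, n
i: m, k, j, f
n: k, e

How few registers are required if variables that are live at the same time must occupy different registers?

k, j, l, h are mutually in conflict, so at least 4 registers are needed.
A valid assignment using 4 registers: m=1, k=1, b=4, j=4, l=3, f=1, h=2, e=3, i=2, n=2. No two conflicting variables share a register.

4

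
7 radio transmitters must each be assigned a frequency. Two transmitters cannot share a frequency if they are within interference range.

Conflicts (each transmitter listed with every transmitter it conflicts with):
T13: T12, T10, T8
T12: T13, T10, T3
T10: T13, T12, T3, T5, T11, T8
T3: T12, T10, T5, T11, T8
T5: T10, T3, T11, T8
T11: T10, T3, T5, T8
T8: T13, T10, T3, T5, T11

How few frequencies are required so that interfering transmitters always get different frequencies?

5

T10, T3, T5, T11, T8 pairwise conflict, so at least 5 frequencies are needed.
5 frequencies suffice: frequency 1 → {T10}; frequency 2 → {T13, T3}; frequency 3 → {T12, T8}; frequency 4 → {T5}; frequency 5 → {T11}. Every pair that conflicts lands in different frequencies.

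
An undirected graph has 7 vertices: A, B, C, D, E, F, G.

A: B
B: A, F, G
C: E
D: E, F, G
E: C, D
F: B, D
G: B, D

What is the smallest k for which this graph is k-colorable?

B and G are adjacent, so at least 2 colors are needed.
2 colors suffice: color 1 → {B, C, D}; color 2 → {A, E, F, G}. Each edge has distinct colors on its endpoints.

2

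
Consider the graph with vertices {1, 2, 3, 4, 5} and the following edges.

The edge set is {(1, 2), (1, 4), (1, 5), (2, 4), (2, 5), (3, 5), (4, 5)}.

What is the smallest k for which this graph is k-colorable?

4

1, 2, 4, 5 are mutually adjacent (a clique of size 4), so at least 4 colors are needed.
4 colors suffice: 1=d, 2=b, 3=b, 4=c, 5=a. No two adjacent vertices share a color.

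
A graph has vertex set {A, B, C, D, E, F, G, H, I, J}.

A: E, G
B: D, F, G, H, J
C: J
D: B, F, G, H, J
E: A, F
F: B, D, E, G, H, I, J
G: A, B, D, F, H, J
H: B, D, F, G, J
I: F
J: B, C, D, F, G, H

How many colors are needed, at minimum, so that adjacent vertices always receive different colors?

B, D, F, G, H, J form a clique, so at least 6 colors are needed.
6 colors suffice: color 1 → {A, C, F}; color 2 → {E, G, I}; color 3 → {J}; color 4 → {H}; color 5 → {B}; color 6 → {D}. Every edge joins two different colors.

6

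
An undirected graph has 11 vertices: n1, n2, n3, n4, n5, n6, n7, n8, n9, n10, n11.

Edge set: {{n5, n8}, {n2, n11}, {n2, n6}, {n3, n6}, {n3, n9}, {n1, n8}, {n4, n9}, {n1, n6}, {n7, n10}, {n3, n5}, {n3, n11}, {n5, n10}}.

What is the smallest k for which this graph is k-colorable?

The cycle n1-n8-n5-n3-n6-n1 has odd length 5, so it cannot be 2-colored; at least 3 colors are needed.
One proper 3-coloring: n1=1, n2=1, n3=1, n4=1, n5=2, n6=2, n7=2, n8=3, n9=2, n10=1, n11=2. Each edge has distinct colors on its endpoints.

3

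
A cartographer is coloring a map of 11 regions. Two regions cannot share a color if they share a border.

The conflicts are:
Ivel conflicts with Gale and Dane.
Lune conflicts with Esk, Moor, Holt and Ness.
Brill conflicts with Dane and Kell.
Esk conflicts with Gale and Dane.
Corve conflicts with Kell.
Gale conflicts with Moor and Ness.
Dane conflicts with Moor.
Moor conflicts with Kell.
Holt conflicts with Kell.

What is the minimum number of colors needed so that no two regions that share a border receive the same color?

2

Moor and Kell conflict, so at least 2 colors are needed.
A valid assignment using 2 colors: Ivel=2, Lune=1, Brill=2, Esk=2, Corve=2, Gale=1, Dane=1, Moor=2, Holt=2, Kell=1, Ness=2. No two conflicting regions share a color.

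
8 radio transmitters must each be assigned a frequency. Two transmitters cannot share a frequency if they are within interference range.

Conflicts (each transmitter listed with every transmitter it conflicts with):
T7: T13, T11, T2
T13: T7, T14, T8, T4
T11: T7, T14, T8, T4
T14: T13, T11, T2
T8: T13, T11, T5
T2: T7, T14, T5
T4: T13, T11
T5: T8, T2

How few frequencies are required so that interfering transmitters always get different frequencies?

3

The cycle T5-T2-T14-T11-T8-T5 has odd length 5, so it cannot be 2-colored; at least 3 frequencies are needed.
3 frequencies suffice: frequency 1 → {T13, T11, T2}; frequency 2 → {T7, T14, T8, T4}; frequency 3 → {T5}. Every pair that conflicts lands in different frequencies.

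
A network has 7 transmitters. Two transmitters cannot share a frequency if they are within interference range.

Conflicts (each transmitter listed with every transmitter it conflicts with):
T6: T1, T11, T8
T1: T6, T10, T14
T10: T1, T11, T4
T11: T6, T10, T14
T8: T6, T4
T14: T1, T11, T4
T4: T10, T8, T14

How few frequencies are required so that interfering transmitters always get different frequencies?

3

The cycle T4-T10-T11-T6-T8-T4 has odd length 5, so it cannot be 2-colored; at least 3 frequencies are needed.
3 frequencies suffice: T6=2, T1=1, T10=2, T11=1, T8=3, T14=2, T4=1. Each listed conflict is separated.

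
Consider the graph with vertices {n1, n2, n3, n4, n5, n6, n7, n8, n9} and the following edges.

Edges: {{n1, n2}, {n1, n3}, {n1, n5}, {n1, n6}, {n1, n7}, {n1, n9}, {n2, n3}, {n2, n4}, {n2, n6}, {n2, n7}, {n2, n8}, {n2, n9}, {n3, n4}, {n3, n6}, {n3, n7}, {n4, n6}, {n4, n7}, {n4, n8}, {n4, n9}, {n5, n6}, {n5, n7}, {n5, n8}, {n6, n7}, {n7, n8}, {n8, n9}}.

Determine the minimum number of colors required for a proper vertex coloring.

5

n1, n2, n3, n6, n7 form a clique, so at least 5 colors are needed.
5 colors suffice: n1=3, n2=2, n3=5, n4=3, n5=2, n6=4, n7=1, n8=4, n9=1. Each edge has distinct colors on its endpoints.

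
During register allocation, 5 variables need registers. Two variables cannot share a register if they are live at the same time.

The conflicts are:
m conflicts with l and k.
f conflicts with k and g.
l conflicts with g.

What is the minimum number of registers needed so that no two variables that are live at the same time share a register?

3

The cycle f-g-l-m-k-f has odd length 5, so it cannot be 2-colored; at least 3 registers are needed.
3 registers suffice: m=2, f=1, l=1, k=3, g=2. No two conflicting variables share a register.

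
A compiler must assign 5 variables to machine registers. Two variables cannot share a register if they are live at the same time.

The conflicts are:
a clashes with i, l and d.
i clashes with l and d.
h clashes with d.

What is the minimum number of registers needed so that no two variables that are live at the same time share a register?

a, i, d pairwise conflict, so at least 3 registers are needed.
3 registers suffice: a=3, i=2, l=1, h=2, d=1. Each listed conflict is separated.

3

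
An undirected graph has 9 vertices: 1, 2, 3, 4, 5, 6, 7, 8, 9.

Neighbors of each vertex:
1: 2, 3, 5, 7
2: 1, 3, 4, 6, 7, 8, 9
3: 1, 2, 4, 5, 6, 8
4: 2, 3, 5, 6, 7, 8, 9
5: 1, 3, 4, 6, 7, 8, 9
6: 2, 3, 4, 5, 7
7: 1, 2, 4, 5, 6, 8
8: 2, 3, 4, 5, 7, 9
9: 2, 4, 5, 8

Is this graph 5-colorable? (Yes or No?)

The chromatic number is 4. 4, 5, 6, 7 form a clique, so at least 4 colors are needed.
One proper 4-coloring: 1=b, 2=a, 3=c, 4=b, 5=a, 6=d, 7=c, 8=d, 9=c.
Since 5 ≥ 4, a proper 5-coloring certainly exists.

Yes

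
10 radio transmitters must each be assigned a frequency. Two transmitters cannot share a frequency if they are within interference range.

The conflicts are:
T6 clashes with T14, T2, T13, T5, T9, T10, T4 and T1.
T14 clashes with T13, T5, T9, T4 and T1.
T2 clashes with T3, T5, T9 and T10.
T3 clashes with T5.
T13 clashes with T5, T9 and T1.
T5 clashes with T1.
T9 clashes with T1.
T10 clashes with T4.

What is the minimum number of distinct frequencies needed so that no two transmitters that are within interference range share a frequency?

T6, T14, T13, T9, T1 all conflict with each other, so at least 5 frequencies are needed.
5 frequencies suffice: frequency 1 → {T6, T3}; frequency 2 → {T14, T2}; frequency 3 → {T5, T9, T10}; frequency 4 → {T13, T4}; frequency 5 → {T1}. Each listed conflict is separated.

5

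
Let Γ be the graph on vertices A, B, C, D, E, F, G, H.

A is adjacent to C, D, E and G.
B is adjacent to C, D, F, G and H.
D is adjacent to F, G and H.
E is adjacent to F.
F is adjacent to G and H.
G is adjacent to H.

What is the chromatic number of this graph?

B, D, F, G, H form a clique, so at least 5 colors are needed.
5 colors suffice: color 1 → {A, F}; color 2 → {C, D, E}; color 3 → {G}; color 4 → {B}; color 5 → {H}. Each edge has distinct colors on its endpoints.

5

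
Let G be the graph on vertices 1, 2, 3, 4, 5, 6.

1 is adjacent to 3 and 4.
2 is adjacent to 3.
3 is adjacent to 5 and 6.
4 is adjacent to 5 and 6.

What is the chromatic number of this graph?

2

4 and 6 are adjacent, so at least 2 colors are needed.
2 colors suffice: 1=b, 2=b, 3=a, 4=a, 5=b, 6=b. Every edge joins two different colors.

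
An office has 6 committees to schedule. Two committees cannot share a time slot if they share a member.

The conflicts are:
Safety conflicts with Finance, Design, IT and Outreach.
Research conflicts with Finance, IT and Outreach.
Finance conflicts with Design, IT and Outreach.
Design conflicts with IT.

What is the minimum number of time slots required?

4

Safety, Finance, Design, IT all conflict with each other, so at least 4 time slots are needed.
4 time slots suffice: time slot 1 → {Finance}; time slot 2 → {Safety, Research}; time slot 3 → {IT, Outreach}; time slot 4 → {Design}. No two conflicting committees share a time slot.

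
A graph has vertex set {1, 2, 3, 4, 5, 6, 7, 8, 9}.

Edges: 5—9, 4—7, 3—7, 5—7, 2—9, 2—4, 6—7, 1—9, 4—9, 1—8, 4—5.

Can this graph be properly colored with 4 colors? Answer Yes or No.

Yes

The chromatic number is 3. 4, 5, 7 are mutually adjacent, so at least 3 colors are needed.
One proper 3-coloring: 1=b, 2=c, 3=b, 4=b, 5=c, 6=b, 7=a, 8=a, 9=a.
Since 4 ≥ 3, a proper 4-coloring certainly exists.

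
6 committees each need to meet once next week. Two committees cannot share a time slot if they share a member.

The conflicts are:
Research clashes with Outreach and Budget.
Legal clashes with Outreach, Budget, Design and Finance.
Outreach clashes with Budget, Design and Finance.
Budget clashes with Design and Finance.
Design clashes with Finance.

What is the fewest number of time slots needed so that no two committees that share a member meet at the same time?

5

Legal, Outreach, Budget, Design, Finance all conflict with each other, so at least 5 time slots are needed.
5 time slots suffice: Research=3, Legal=4, Outreach=2, Budget=1, Design=3, Finance=5. Every pair that conflicts lands in different time slots.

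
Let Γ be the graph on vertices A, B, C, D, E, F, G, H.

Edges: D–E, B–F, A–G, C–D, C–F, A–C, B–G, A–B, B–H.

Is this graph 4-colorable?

The chromatic number is 3. A, B, G are pairwise adjacent, so at least 3 colors are needed.
3 colors suffice: A=2, B=1, C=1, D=2, E=1, F=2, G=3, H=2.
Since 4 ≥ 3, a proper 4-coloring certainly exists.

Yes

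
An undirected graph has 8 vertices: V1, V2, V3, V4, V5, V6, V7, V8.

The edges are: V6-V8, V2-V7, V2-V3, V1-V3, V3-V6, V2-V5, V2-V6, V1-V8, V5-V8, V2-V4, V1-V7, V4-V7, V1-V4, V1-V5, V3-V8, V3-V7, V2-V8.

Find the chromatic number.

V2, V3, V6, V8 form a clique, so at least 4 colors are needed.
4 colors suffice: color 1 → {V1, V2}; color 2 → {V7, V8}; color 3 → {V3, V4, V5}; color 4 → {V6}. Each edge has distinct colors on its endpoints.

4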